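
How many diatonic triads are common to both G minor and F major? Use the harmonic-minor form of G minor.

Diatonic triads of G minor (harmonic minor): Gm (i), Adim (ii°), Bbaug (III+), Cm (iv), D (V), Eb (VI), F#dim (vii°).
Diatonic triads of F major: F (I), Gm (ii), Am (iii), Bb (IV), C (V), Dm (vi), Edim (vii°).
Matching root and quality in both lists: Gm.
That gives 1 common triad.

1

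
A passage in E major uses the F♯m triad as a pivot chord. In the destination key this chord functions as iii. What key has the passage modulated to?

The numeral iii denotes a minor triad on scale degree 3. With F♯ on degree 3, the tonic of the new key is D.
Degree 3 carries a minor triad in major keys, so the destination is D major.
Check: the diatonic triads of D major are D (I), Em (ii), F♯m (iii), G (IV), A (V), Bm (vi), C♯dim (vii°) — F♯m is indeed iii.

D major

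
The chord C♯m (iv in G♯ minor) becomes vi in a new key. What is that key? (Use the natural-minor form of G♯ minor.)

The numeral vi denotes a minor triad on scale degree 6. With C♯ on degree 6, the tonic of the new key is E.
Degree 6 carries a minor triad in major keys, so the destination is E major.
Check: the diatonic triads of E major are E (I), F♯m (ii), G♯m (iii), A (IV), B (V), C♯m (vi), D♯dim (vii°) — C♯m is indeed vi.

E major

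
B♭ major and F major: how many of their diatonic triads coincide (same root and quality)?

4

Diatonic triads of B♭ major: B♭ (I), Cm (ii), Dm (iii), E♭ (IV), F (V), Gm (vi), Adim (vii°).
Diatonic triads of F major: F (I), Gm (ii), Am (iii), B♭ (IV), C (V), Dm (vi), Edim (vii°).
Matching root and quality in both lists: B♭, Dm, F, Gm.
That gives 4 common triads.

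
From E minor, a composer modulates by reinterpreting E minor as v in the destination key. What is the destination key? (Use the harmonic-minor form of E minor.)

A minor

The numeral v denotes a minor triad on scale degree 5. With E on degree 5, the tonic of the new key is A.
Degree 5 carries a minor triad in natural-minor keys, so the destination is A minor.
Check: the diatonic triads of A minor (natural minor) are Am (i), Bdim (ii°), C (III), Dm (iv), Em (v), F (VI), G (VII) — E minor is indeed v.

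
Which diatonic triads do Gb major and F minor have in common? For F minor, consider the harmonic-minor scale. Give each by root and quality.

Bbm, Db

Triads in Gb major: Gb (I), Abm (ii), Bbm (iii), Cb (IV), Db (V), Ebm (vi), Fdim (vii°).
Triads in F minor (harmonic minor): Fm (i), Gdim (ii°), Abaug (III+), Bbm (iv), C (V), Db (VI), Edim (vii°).
Shared triads with their functions: Bbm (iii in Gb major, iv in F minor); Db (V in Gb major, VI in F minor).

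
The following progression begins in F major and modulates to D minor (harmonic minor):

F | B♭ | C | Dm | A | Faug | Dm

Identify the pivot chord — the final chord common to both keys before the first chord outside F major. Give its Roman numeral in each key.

Dm — vi in F major, i in D minor

Chords diatonic to F major: F, Gm, Am, B♭, C, Dm, Edim.
Reading the progression, the first chord not in that set is A, so the modulation leaves F major there.
The chord immediately before A is Dm, which is diatonic to both keys: vi in F major and i in D minor.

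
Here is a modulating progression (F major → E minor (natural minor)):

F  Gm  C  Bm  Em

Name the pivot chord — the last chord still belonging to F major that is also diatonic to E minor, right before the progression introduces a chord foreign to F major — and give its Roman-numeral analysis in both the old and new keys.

C — V in F major, VI in E minor

Chords diatonic to F major: F, Gm, Am, Bb, C, Dm, Edim.
Reading the progression, the first chord not in that set is Bm, so the modulation leaves F major there.
The chord immediately before Bm is C, which is diatonic to both keys: V in F major and VI in E minor.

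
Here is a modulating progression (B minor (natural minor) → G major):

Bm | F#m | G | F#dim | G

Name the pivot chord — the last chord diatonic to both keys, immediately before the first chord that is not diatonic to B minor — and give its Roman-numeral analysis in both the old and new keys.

Chords diatonic to B minor: Bm, C#dim, D, Em, F#m, G, A.
Reading the progression, the first chord not in that set is F#dim, so the modulation leaves B minor there.
The chord immediately before F#dim is G, which is diatonic to both keys: VI in B minor and I in G major.

G — VI in B minor, I in G major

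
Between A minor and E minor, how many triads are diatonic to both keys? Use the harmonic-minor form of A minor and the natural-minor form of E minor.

1

Diatonic triads of A minor (harmonic minor): Am (i), Bdim (ii°), Caug (III+), Dm (iv), E (V), F (VI), G♯dim (vii°).
Diatonic triads of E minor (natural minor): Em (i), F♯dim (ii°), G (III), Am (iv), Bm (v), C (VI), D (VII).
Matching root and quality in both lists: Am.
That gives 1 common triad.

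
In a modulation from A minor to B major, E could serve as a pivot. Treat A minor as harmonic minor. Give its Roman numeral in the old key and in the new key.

V in A minor; IV in B major

The scale of A minor (harmonic minor) is A B C D E F G#; E is degree 5, and the triad built there (E-G#-B) is major, so it is V.
The scale of B major is B C# D# E F# G# A#; E is degree 4, and the triad built there (E-G#-B) is major, so it is IV.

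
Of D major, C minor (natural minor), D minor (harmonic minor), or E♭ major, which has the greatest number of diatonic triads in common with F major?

Triads of F major: F major (I), G minor (ii), A minor (iii), B♭ major (IV), C major (V), D minor (vi), E diminished (vii°).
D major shares 0: none.
C minor (natural minor) shares 2: Gm, B♭.
D minor (harmonic minor) shares 4: Gm, B♭, Dm, Edim.
E♭ major shares 2: Gm, B♭.
The most common triads (4) are shared with D minor.

D minor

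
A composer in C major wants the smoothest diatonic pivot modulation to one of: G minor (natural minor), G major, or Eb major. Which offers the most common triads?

Triads of C major: C (I), Dm (ii), Em (iii), F (IV), G (V), Am (vi), Bdim (vii°).
G minor (natural minor) shares 2: Dm, F.
G major shares 4: C, Em, G, Am.
Eb major shares 0: none.
The most common triads (4) are shared with G major.

G major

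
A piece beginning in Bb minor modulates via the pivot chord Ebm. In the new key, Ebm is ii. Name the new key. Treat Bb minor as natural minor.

Db major

The numeral ii denotes a minor triad on scale degree 2. With Eb on degree 2, the tonic of the new key is Db.
Degree 2 carries a minor triad in major keys, so the destination is Db major.
Check: the diatonic triads of Db major are Db (I), Ebm (ii), Fm (iii), Gb (IV), Ab (V), Bbm (vi), Cdim (vii°) — Ebm is indeed ii.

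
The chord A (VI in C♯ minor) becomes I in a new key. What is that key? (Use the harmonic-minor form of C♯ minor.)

The numeral I denotes a major triad on scale degree 1. With A on degree 1, the tonic of the new key is A.
Degree 1 carries a major triad in major keys, so the destination is A major.
Check: the diatonic triads of A major are A (I), Bm (ii), C♯m (iii), D (IV), E (V), F♯m (vi), G♯dim (vii°) — A is indeed I.

A major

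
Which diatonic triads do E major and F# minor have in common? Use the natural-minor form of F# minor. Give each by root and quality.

Triads in E major: E (I), F#m (ii), G#m (iii), A (IV), B (V), C#m (vi), D#dim (vii°).
Triads in F# minor (natural minor): F#m (i), G#dim (ii°), A (III), Bm (iv), C#m (v), D (VI), E (VII).
Shared triads with their functions: E (I in E major, VII in F# minor); F#m (ii in E major, i in F# minor); A (IV in E major, III in F# minor); C#m (vi in E major, v in F# minor).

E, F#m, A, C#m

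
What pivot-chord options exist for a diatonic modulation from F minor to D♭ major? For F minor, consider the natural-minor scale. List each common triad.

Triads in F minor (natural minor): Fm (i), Gdim (ii°), A♭ (III), B♭m (iv), Cm (v), D♭ (VI), E♭ (VII).
Triads in D♭ major: D♭ (I), E♭m (ii), Fm (iii), G♭ (IV), A♭ (V), B♭m (vi), Cdim (vii°).
Shared triads with their functions: Fm (i in F minor, iii in D♭ major); A♭ (III in F minor, V in D♭ major); B♭m (iv in F minor, vi in D♭ major); D♭ (VI in F minor, I in D♭ major).

Fm, A♭, B♭m, D♭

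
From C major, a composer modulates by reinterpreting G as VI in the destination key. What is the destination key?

B minor

The numeral VI denotes a major triad on scale degree 6. With G on degree 6, the tonic of the new key is B.
Degree 6 carries a major triad in minor keys, so the destination is B minor.
Check: the diatonic triads of B minor (natural minor) are Bm (i), C#dim (ii°), D (III), Em (iv), F#m (v), G (VI), A (VII) — G is indeed VI.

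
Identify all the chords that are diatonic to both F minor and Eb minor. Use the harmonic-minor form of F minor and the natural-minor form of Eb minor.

Bbm, Db

Triads in F minor (harmonic minor): Fm (i), Gdim (ii°), Abaug (III+), Bbm (iv), C (V), Db (VI), Edim (vii°).
Triads in Eb minor (natural minor): Ebm (i), Fdim (ii°), Gb (III), Abm (iv), Bbm (v), Cb (VI), Db (VII).
Shared triads with their functions: Bbm (iv in F minor, v in Eb minor); Db (VI in F minor, VII in Eb minor).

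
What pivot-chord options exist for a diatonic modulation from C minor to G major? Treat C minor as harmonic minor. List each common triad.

G

Triads in C minor (harmonic minor): Cm (i), Ddim (ii°), Ebaug (III+), Fm (iv), G (V), Ab (VI), Bdim (vii°).
Triads in G major: G (I), Am (ii), Bm (iii), C (IV), D (V), Em (vi), F#dim (vii°).
Shared triads with their functions: G (V in C minor, I in G major).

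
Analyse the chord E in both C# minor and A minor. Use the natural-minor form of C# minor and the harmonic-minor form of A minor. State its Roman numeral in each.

III in C# minor; V in A minor

The scale of C# minor (natural minor) is C# D# E F# G# A B; E is degree 3, and the triad built there (E-G#-B) is major, so it is III.
The scale of A minor (harmonic minor) is A B C D E F G#; E is degree 5, and the triad built there (E-G#-B) is major, so it is V.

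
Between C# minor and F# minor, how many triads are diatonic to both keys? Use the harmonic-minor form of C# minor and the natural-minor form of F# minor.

Diatonic triads of C# minor (harmonic minor): C# minor (i), D# diminished (ii°), E augmented (III+), F# minor (iv), G# major (V), A major (VI), B# diminished (vii°).
Diatonic triads of F# minor (natural minor): F# minor (i), G# diminished (ii°), A major (III), B minor (iv), C# minor (v), D major (VI), E major (VII).
Matching root and quality in both lists: C# minor, F# minor, A major.
That gives 3 common triads.

3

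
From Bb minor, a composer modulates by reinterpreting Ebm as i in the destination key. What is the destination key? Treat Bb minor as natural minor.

The numeral i denotes a minor triad on scale degree 1. With Eb on degree 1, the tonic of the new key is Eb.
Degree 1 carries a minor triad in minor keys, so the destination is Eb minor.
Check: the diatonic triads of Eb minor (natural minor) are Ebm (i), Fdim (ii°), Gb (III), Abm (iv), Bbm (v), Cb (VI), Db (VII) — Ebm is indeed i.

Eb minor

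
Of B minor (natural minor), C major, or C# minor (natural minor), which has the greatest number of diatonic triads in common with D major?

B minor

Triads of D major: D major (I), E minor (ii), F# minor (iii), G major (IV), A major (V), B minor (vi), C# diminished (vii°).
B minor (natural minor) shares 7: D, Em, F#m, G, A, Bm, C#dim.
C major shares 2: Em, G.
C# minor (natural minor) shares 2: F#m, A.
The most common triads (7) are shared with B minor.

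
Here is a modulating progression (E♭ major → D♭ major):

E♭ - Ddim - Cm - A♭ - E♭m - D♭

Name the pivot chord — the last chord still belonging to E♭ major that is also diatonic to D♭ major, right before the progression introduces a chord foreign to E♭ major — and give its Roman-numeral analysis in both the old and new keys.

Chords diatonic to E♭ major: E♭, Fm, Gm, A♭, B♭, Cm, Ddim.
Reading the progression, the first chord not in that set is E♭m, so the modulation leaves E♭ major there.
The chord immediately before E♭m is A♭, which is diatonic to both keys: IV in E♭ major and V in D♭ major.

A♭ — IV in E♭ major, V in D♭ major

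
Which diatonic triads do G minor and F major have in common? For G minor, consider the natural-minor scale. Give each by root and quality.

Triads in G minor (natural minor): Gm (i), Adim (ii°), B♭ (III), Cm (iv), Dm (v), E♭ (VI), F (VII).
Triads in F major: F (I), Gm (ii), Am (iii), B♭ (IV), C (V), Dm (vi), Edim (vii°).
Shared triads with their functions: Gm (i in G minor, ii in F major); B♭ (III in G minor, IV in F major); Dm (v in G minor, vi in F major); F (VII in G minor, I in F major).

Gm, B♭, Dm, F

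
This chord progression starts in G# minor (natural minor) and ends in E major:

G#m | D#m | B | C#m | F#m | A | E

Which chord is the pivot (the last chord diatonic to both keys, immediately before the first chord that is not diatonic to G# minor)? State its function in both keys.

C#m — iv in G# minor, vi in E major

Chords diatonic to G# minor: G#m, A#dim, B, C#m, D#m, E, F#.
Reading the progression, the first chord not in that set is F#m, so the modulation leaves G# minor there.
The chord immediately before F#m is C#m, which is diatonic to both keys: iv in G# minor and vi in E major.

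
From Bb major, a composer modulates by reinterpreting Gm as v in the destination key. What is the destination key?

C minor

The numeral v denotes a minor triad on scale degree 5. With G on degree 5, the tonic of the new key is C.
Degree 5 carries a minor triad in natural-minor keys, so the destination is C minor.
Check: the diatonic triads of C minor (natural minor) are Cm (i), Ddim (ii°), Eb (III), Fm (iv), Gm (v), Ab (VI), Bb (VII) — Gm is indeed v.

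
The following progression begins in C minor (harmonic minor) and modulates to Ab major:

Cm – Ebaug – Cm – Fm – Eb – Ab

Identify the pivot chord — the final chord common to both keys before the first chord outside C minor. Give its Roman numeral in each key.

Fm — iv in C minor, vi in Ab major

Chords diatonic to C minor: Cm, Ddim, Ebaug, Fm, G, Ab, Bdim.
Reading the progression, the first chord not in that set is Eb, so the modulation leaves C minor there.
The chord immediately before Eb is Fm, which is diatonic to both keys: iv in C minor and vi in Ab major.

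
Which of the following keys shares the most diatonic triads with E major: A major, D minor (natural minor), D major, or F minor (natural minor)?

Triads of E major: E (I), F#m (ii), G#m (iii), A (IV), B (V), C#m (vi), D#dim (vii°).
A major shares 4: E, F#m, A, C#m.
D minor (natural minor) shares 0: none.
D major shares 2: F#m, A.
F minor (natural minor) shares 0: none.
The most common triads (4) are shared with A major.

A major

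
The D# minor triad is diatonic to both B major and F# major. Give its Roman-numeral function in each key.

iii in B major; vi in F# major

The scale of B major is B C# D# E F# G# A#; D# is degree 3, and the triad built there (D#-F#-A#) is minor, so it is iii.
The scale of F# major is F# G# A# B C# D# E#; D# is degree 6, and the triad built there (D#-F#-A#) is minor, so it is vi.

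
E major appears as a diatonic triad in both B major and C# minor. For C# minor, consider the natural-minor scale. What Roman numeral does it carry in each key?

The scale of B major is B C# D# E F# G# A#; E is degree 4, and the triad built there (E-G#-B) is major, so it is IV.
The scale of C# minor (natural minor) is C# D# E F# G# A B; E is degree 3, and the triad built there (E-G#-B) is major, so it is III.

IV in B major; III in C# minor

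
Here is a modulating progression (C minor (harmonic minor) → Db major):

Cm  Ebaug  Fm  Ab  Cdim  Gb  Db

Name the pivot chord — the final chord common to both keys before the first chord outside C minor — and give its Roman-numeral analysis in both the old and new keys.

Ab — VI in C minor, V in Db major

Chords diatonic to C minor: Cm, Ddim, Ebaug, Fm, G, Ab, Bdim.
Reading the progression, the first chord not in that set is Cdim, so the modulation leaves C minor there.
The chord immediately before Cdim is Ab, which is diatonic to both keys: VI in C minor and V in Db major.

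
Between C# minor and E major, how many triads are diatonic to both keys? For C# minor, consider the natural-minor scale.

7

Diatonic triads of C# minor (natural minor): C#m (i), D#dim (ii°), E (III), F#m (iv), G#m (v), A (VI), B (VII).
Diatonic triads of E major: E (I), F#m (ii), G#m (iii), A (IV), B (V), C#m (vi), D#dim (vii°).
Matching root and quality in both lists: C#m, D#dim, E, F#m, G#m, A, B.
That gives 7 common triads.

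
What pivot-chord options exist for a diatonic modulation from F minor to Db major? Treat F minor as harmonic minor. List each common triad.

Fm, Bbm, Db

Triads in F minor (harmonic minor): F minor (i), G diminished (ii°), Ab augmented (III+), Bb minor (iv), C major (V), Db major (VI), E diminished (vii°).
Triads in Db major: Db major (I), Eb minor (ii), F minor (iii), Gb major (IV), Ab major (V), Bb minor (vi), C diminished (vii°).
Shared triads with their functions: F minor (i in F minor, iii in Db major); Bb minor (iv in F minor, vi in Db major); Db major (VI in F minor, I in Db major).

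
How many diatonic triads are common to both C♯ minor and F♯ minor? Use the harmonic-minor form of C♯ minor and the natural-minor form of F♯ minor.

Diatonic triads of C♯ minor (harmonic minor): C♯m (i), D♯dim (ii°), Eaug (III+), F♯m (iv), G♯ (V), A (VI), B♯dim (vii°).
Diatonic triads of F♯ minor (natural minor): F♯m (i), G♯dim (ii°), A (III), Bm (iv), C♯m (v), D (VI), E (VII).
Matching root and quality in both lists: C♯m, F♯m, A.
That gives 3 common triads.

3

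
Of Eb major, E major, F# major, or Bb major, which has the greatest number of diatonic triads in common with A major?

Triads of A major: A (I), Bm (ii), C#m (iii), D (IV), E (V), F#m (vi), G#dim (vii°).
Eb major shares 0: none.
E major shares 4: A, C#m, E, F#m.
F# major shares 0: none.
Bb major shares 0: none.
The most common triads (4) are shared with E major.

E major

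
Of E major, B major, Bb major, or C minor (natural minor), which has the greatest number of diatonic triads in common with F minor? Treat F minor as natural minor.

Triads of F minor (natural minor): Fm (i), Gdim (ii°), Ab (III), Bbm (iv), Cm (v), Db (VI), Eb (VII).
E major shares 0: none.
B major shares 0: none.
Bb major shares 2: Cm, Eb.
C minor (natural minor) shares 4: Fm, Ab, Cm, Eb.
The most common triads (4) are shared with C minor.

C minor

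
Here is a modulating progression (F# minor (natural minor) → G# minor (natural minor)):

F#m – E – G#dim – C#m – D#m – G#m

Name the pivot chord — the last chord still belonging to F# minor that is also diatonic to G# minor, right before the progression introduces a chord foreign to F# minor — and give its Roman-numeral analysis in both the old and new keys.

Chords diatonic to F# minor: F#m, G#dim, A, Bm, C#m, D, E.
Reading the progression, the first chord not in that set is D#m, so the modulation leaves F# minor there.
The chord immediately before D#m is C#m, which is diatonic to both keys: v in F# minor and iv in G# minor.

C#m — v in F# minor, iv in G# minor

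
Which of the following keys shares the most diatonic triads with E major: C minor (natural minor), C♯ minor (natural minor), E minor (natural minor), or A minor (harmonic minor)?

C♯ minor

Triads of E major: E (I), F♯m (ii), G♯m (iii), A (IV), B (V), C♯m (vi), D♯dim (vii°).
C minor (natural minor) shares 0: none.
C♯ minor (natural minor) shares 7: E, F♯m, G♯m, A, B, C♯m, D♯dim.
E minor (natural minor) shares 0: none.
A minor (harmonic minor) shares 1: E.
The most common triads (7) are shared with C♯ minor.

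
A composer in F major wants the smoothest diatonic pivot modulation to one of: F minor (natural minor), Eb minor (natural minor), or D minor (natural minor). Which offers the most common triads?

D minor

Triads of F major: F (I), Gm (ii), Am (iii), Bb (IV), C (V), Dm (vi), Edim (vii°).
F minor (natural minor) shares 0: none.
Eb minor (natural minor) shares 0: none.
D minor (natural minor) shares 7: F, Gm, Am, Bb, C, Dm, Edim.
The most common triads (7) are shared with D minor.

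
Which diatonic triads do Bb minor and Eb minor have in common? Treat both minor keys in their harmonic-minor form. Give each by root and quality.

Triads in Bb minor (harmonic minor): Bbm (i), Cdim (ii°), Dbaug (III+), Ebm (iv), F (V), Gb (VI), Adim (vii°).
Triads in Eb minor (harmonic minor): Ebm (i), Fdim (ii°), Gbaug (III+), Abm (iv), Bb (V), Cb (VI), Ddim (vii°).
Shared triads with their functions: Ebm (iv in Bb minor, i in Eb minor).

Ebm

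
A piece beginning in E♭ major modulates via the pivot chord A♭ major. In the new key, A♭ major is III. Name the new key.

F minor

The numeral III denotes a major triad on scale degree 3. With A♭ on degree 3, the tonic of the new key is F.
Degree 3 carries a major triad in natural-minor keys, so the destination is F minor.
Check: the diatonic triads of F minor (natural minor) are Fm (i), Gdim (ii°), A♭ (III), B♭m (iv), Cm (v), D♭ (VI), E♭ (VII) — A♭ major is indeed III.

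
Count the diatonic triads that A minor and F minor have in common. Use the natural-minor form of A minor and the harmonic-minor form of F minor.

1

Diatonic triads of A minor (natural minor): Am (i), Bdim (ii°), C (III), Dm (iv), Em (v), F (VI), G (VII).
Diatonic triads of F minor (harmonic minor): Fm (i), Gdim (ii°), Abaug (III+), Bbm (iv), C (V), Db (VI), Edim (vii°).
Matching root and quality in both lists: C.
That gives 1 common triad.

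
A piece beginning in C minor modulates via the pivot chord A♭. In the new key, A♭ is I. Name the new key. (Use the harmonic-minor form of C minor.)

The numeral I denotes a major triad on scale degree 1. With A♭ on degree 1, the tonic of the new key is A♭.
Degree 1 carries a major triad in major keys, so the destination is A♭ major.
Check: the diatonic triads of A♭ major are A♭ (I), B♭m (ii), Cm (iii), D♭ (IV), E♭ (V), Fm (vi), Gdim (vii°) — A♭ is indeed I.

A♭ major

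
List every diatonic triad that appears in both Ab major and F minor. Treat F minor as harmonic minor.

Bbm, Db, Fm, Gdim

Triads in Ab major: Ab major (I), Bb minor (ii), C minor (iii), Db major (IV), Eb major (V), F minor (vi), G diminished (vii°).
Triads in F minor (harmonic minor): F minor (i), G diminished (ii°), Ab augmented (III+), Bb minor (iv), C major (V), Db major (VI), E diminished (vii°).
Shared triads with their functions: Bb minor (ii in Ab major, iv in F minor); Db major (IV in Ab major, VI in F minor); F minor (vi in Ab major, i in F minor); G diminished (vii° in Ab major, ii° in F minor).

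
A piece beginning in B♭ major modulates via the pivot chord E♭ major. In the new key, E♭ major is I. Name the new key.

E♭ major

The numeral I denotes a major triad on scale degree 1. With E♭ on degree 1, the tonic of the new key is E♭.
Degree 1 carries a major triad in major keys, so the destination is E♭ major.
Check: the diatonic triads of E♭ major are E♭ (I), Fm (ii), Gm (iii), A♭ (IV), B♭ (V), Cm (vi), Ddim (vii°) — E♭ major is indeed I.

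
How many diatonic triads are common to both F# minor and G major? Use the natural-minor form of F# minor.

2

Diatonic triads of F# minor (natural minor): F# minor (i), G# diminished (ii°), A major (III), B minor (iv), C# minor (v), D major (VI), E major (VII).
Diatonic triads of G major: G major (I), A minor (ii), B minor (iii), C major (IV), D major (V), E minor (vi), F# diminished (vii°).
Matching root and quality in both lists: B minor, D major.
That gives 2 common triads.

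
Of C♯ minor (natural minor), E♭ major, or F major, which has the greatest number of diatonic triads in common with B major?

Triads of B major: B (I), C♯m (ii), D♯m (iii), E (IV), F♯ (V), G♯m (vi), A♯dim (vii°).
C♯ minor (natural minor) shares 4: B, C♯m, E, G♯m.
E♭ major shares 0: none.
F major shares 0: none.
The most common triads (4) are shared with C♯ minor.

C♯ minor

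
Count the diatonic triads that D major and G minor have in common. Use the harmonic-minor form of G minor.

Diatonic triads of D major: D (I), Em (ii), F♯m (iii), G (IV), A (V), Bm (vi), C♯dim (vii°).
Diatonic triads of G minor (harmonic minor): Gm (i), Adim (ii°), B♭aug (III+), Cm (iv), D (V), E♭ (VI), F♯dim (vii°).
Matching root and quality in both lists: D.
That gives 1 common triad.

1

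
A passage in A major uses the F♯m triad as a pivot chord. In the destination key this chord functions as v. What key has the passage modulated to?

The numeral v denotes a minor triad on scale degree 5. With F♯ on degree 5, the tonic of the new key is B.
Degree 5 carries a minor triad in natural-minor keys, so the destination is B minor.
Check: the diatonic triads of B minor (natural minor) are Bm (i), C♯dim (ii°), D (III), Em (iv), F♯m (v), G (VI), A (VII) — F♯m is indeed v.

B minor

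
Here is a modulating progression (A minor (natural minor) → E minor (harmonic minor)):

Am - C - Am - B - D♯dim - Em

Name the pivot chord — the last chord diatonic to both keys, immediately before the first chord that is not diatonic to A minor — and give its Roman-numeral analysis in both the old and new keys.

Chords diatonic to A minor: Am, Bdim, C, Dm, Em, F, G.
Reading the progression, the first chord not in that set is B, so the modulation leaves A minor there.
The chord immediately before B is Am, which is diatonic to both keys: i in A minor and iv in E minor.

Am — i in A minor, iv in E minor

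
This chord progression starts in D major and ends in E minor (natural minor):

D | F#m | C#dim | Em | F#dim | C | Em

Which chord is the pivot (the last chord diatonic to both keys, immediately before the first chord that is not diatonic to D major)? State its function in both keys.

Chords diatonic to D major: D, Em, F#m, G, A, Bm, C#dim.
Reading the progression, the first chord not in that set is F#dim, so the modulation leaves D major there.
The chord immediately before F#dim is Em, which is diatonic to both keys: ii in D major and i in E minor.

Em — ii in D major, i in E minor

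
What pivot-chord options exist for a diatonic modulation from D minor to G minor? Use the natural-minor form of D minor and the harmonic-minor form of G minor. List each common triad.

Triads in D minor (natural minor): Dm (i), Edim (ii°), F (III), Gm (iv), Am (v), B♭ (VI), C (VII).
Triads in G minor (harmonic minor): Gm (i), Adim (ii°), B♭aug (III+), Cm (iv), D (V), E♭ (VI), F♯dim (vii°).
Shared triads with their functions: Gm (iv in D minor, i in G minor).

Gm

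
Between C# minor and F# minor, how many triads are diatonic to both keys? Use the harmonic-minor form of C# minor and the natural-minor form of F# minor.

Diatonic triads of C# minor (harmonic minor): C# minor (i), D# diminished (ii°), E augmented (III+), F# minor (iv), G# major (V), A major (VI), B# diminished (vii°).
Diatonic triads of F# minor (natural minor): F# minor (i), G# diminished (ii°), A major (III), B minor (iv), C# minor (v), D major (VI), E major (VII).
Matching root and quality in both lists: C# minor, F# minor, A major.
That gives 3 common triads.

3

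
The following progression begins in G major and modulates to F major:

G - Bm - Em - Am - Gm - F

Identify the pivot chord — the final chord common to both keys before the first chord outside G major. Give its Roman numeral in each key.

Am — ii in G major, iii in F major

Chords diatonic to G major: G, Am, Bm, C, D, Em, F#dim.
Reading the progression, the first chord not in that set is Gm, so the modulation leaves G major there.
The chord immediately before Gm is Am, which is diatonic to both keys: ii in G major and iii in F major.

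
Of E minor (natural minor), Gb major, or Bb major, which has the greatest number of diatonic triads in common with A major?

Triads of A major: A (I), Bm (ii), C#m (iii), D (IV), E (V), F#m (vi), G#dim (vii°).
E minor (natural minor) shares 2: Bm, D.
Gb major shares 0: none.
Bb major shares 0: none.
The most common triads (2) are shared with E minor.

E minor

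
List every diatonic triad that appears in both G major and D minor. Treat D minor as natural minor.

Am, C

Triads in G major: G (I), Am (ii), Bm (iii), C (IV), D (V), Em (vi), F♯dim (vii°).
Triads in D minor (natural minor): Dm (i), Edim (ii°), F (III), Gm (iv), Am (v), B♭ (VI), C (VII).
Shared triads with their functions: Am (ii in G major, v in D minor); C (IV in G major, VII in D minor).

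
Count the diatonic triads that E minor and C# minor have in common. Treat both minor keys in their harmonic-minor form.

Diatonic triads of E minor (harmonic minor): Em (i), F#dim (ii°), Gaug (III+), Am (iv), B (V), C (VI), D#dim (vii°).
Diatonic triads of C# minor (harmonic minor): C#m (i), D#dim (ii°), Eaug (III+), F#m (iv), G# (V), A (VI), B#dim (vii°).
Matching root and quality in both lists: D#dim.
That gives 1 common triad.

1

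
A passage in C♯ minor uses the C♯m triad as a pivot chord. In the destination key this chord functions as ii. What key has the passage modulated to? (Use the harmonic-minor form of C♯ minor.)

The numeral ii denotes a minor triad on scale degree 2. With C♯ on degree 2, the tonic of the new key is B.
Degree 2 carries a minor triad in major keys, so the destination is B major.
Check: the diatonic triads of B major are B (I), C♯m (ii), D♯m (iii), E (IV), F♯ (V), G♯m (vi), A♯dim (vii°) — C♯m is indeed ii.

B major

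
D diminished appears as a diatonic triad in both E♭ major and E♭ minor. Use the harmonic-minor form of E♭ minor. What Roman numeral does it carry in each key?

vii° in E♭ major; vii° in E♭ minor

The scale of E♭ major is E♭ F G A♭ B♭ C D; D is degree 7, and the triad built there (D-F-A♭) is diminished, so it is vii°.
The scale of E♭ minor (harmonic minor) is E♭ F G♭ A♭ B♭ C♭ D; D is degree 7, and the triad built there (D-F-A♭) is diminished, so it is vii°.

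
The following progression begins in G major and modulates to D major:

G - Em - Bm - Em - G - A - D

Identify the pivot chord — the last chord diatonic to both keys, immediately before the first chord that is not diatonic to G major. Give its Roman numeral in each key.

Chords diatonic to G major: G, Am, Bm, C, D, Em, F#dim.
Reading the progression, the first chord not in that set is A, so the modulation leaves G major there.
The chord immediately before A is G, which is diatonic to both keys: I in G major and IV in D major.

G — I in G major, IV in D major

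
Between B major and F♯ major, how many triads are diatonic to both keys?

4

Diatonic triads of B major: B major (I), C♯ minor (ii), D♯ minor (iii), E major (IV), F♯ major (V), G♯ minor (vi), A♯ diminished (vii°).
Diatonic triads of F♯ major: F♯ major (I), G♯ minor (ii), A♯ minor (iii), B major (IV), C♯ major (V), D♯ minor (vi), E♯ diminished (vii°).
Matching root and quality in both lists: B major, D♯ minor, F♯ major, G♯ minor.
That gives 4 common triads.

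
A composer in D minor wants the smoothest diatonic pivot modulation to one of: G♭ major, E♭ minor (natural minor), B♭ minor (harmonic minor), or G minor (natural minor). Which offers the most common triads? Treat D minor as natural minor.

G minor

Triads of D minor (natural minor): Dm (i), Edim (ii°), F (III), Gm (iv), Am (v), B♭ (VI), C (VII).
G♭ major shares 0: none.
E♭ minor (natural minor) shares 0: none.
B♭ minor (harmonic minor) shares 1: F.
G minor (natural minor) shares 4: Dm, F, Gm, B♭.
The most common triads (4) are shared with G minor.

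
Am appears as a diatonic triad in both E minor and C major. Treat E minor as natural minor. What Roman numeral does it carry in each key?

The scale of E minor (natural minor) is E F# G A B C D; A is degree 4, and the triad built there (A-C-E) is minor, so it is iv.
The scale of C major is C D E F G A B; A is degree 6, and the triad built there (A-C-E) is minor, so it is vi.

iv in E minor; vi in C major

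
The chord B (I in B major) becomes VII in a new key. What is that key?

The numeral VII denotes a major triad on scale degree 7. With B on degree 7, the tonic of the new key is C♯.
Degree 7 carries a major triad in natural-minor keys, so the destination is C♯ minor.
Check: the diatonic triads of C♯ minor (natural minor) are C♯m (i), D♯dim (ii°), E (III), F♯m (iv), G♯m (v), A (VI), B (VII) — B is indeed VII.

C♯ minor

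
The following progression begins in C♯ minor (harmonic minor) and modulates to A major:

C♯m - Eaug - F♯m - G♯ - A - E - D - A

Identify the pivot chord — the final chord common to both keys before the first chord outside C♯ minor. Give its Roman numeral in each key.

A — VI in C♯ minor, I in A major

Chords diatonic to C♯ minor: C♯m, D♯dim, Eaug, F♯m, G♯, A, B♯dim.
Reading the progression, the first chord not in that set is E, so the modulation leaves C♯ minor there.
The chord immediately before E is A, which is diatonic to both keys: VI in C♯ minor and I in A major.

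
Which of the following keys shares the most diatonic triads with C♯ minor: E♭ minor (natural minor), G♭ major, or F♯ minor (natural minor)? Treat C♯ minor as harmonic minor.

Triads of C♯ minor (harmonic minor): C♯ minor (i), D♯ diminished (ii°), E augmented (III+), F♯ minor (iv), G♯ major (V), A major (VI), B♯ diminished (vii°).
E♭ minor (natural minor) shares 0: none.
G♭ major shares 0: none.
F♯ minor (natural minor) shares 3: C♯m, F♯m, A.
The most common triads (3) are shared with F♯ minor.

F♯ minor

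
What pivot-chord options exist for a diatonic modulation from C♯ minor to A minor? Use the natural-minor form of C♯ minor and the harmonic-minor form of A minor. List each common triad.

Triads in C♯ minor (natural minor): C♯m (i), D♯dim (ii°), E (III), F♯m (iv), G♯m (v), A (VI), B (VII).
Triads in A minor (harmonic minor): Am (i), Bdim (ii°), Caug (III+), Dm (iv), E (V), F (VI), G♯dim (vii°).
Shared triads with their functions: E (III in C♯ minor, V in A minor).

E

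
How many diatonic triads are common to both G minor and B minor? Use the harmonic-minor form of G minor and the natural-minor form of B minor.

Diatonic triads of G minor (harmonic minor): Gm (i), Adim (ii°), Bbaug (III+), Cm (iv), D (V), Eb (VI), F#dim (vii°).
Diatonic triads of B minor (natural minor): Bm (i), C#dim (ii°), D (III), Em (iv), F#m (v), G (VI), A (VII).
Matching root and quality in both lists: D.
That gives 1 common triad.

1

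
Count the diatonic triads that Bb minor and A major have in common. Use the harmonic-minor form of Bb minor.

Diatonic triads of Bb minor (harmonic minor): Bb minor (i), C diminished (ii°), Db augmented (III+), Eb minor (iv), F major (V), Gb major (VI), A diminished (vii°).
Diatonic triads of A major: A major (I), B minor (ii), C# minor (iii), D major (IV), E major (V), F# minor (vi), G# diminished (vii°).
No triad has the same root and quality in both keys.

0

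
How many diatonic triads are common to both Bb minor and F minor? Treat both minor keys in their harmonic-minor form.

Diatonic triads of Bb minor (harmonic minor): Bb minor (i), C diminished (ii°), Db augmented (III+), Eb minor (iv), F major (V), Gb major (VI), A diminished (vii°).
Diatonic triads of F minor (harmonic minor): F minor (i), G diminished (ii°), Ab augmented (III+), Bb minor (iv), C major (V), Db major (VI), E diminished (vii°).
Matching root and quality in both lists: Bb minor.
That gives 1 common triad.

1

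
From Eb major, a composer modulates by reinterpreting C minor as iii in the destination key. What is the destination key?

The numeral iii denotes a minor triad on scale degree 3. With C on degree 3, the tonic of the new key is Ab.
Degree 3 carries a minor triad in major keys, so the destination is Ab major.
Check: the diatonic triads of Ab major are Ab (I), Bbm (ii), Cm (iii), Db (IV), Eb (V), Fm (vi), Gdim (vii°) — C minor is indeed iii.

Ab major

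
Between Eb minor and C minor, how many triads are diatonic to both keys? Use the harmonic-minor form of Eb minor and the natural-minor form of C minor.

2

Diatonic triads of Eb minor (harmonic minor): Ebm (i), Fdim (ii°), Gbaug (III+), Abm (iv), Bb (V), Cb (VI), Ddim (vii°).
Diatonic triads of C minor (natural minor): Cm (i), Ddim (ii°), Eb (III), Fm (iv), Gm (v), Ab (VI), Bb (VII).
Matching root and quality in both lists: Bb, Ddim.
That gives 2 common triads.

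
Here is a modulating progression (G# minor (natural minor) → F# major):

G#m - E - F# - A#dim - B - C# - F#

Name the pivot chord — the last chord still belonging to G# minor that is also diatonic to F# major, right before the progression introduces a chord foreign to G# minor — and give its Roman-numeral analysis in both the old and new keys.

B — III in G# minor, IV in F# major

Chords diatonic to G# minor: G#m, A#dim, B, C#m, D#m, E, F#.
Reading the progression, the first chord not in that set is C#, so the modulation leaves G# minor there.
The chord immediately before C# is B, which is diatonic to both keys: III in G# minor and IV in F# major.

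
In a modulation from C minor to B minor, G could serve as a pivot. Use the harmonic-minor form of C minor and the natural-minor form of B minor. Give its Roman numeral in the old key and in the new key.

V in C minor; VI in B minor

The scale of C minor (harmonic minor) is C D Eb F G Ab B; G is degree 5, and the triad built there (G-B-D) is major, so it is V.
The scale of B minor (natural minor) is B C# D E F# G A; G is degree 6, and the triad built there (G-B-D) is major, so it is VI.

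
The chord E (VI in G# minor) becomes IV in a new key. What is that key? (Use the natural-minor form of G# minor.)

The numeral IV denotes a major triad on scale degree 4. With E on degree 4, the tonic of the new key is B.
Degree 4 carries a major triad in major keys, so the destination is B major.
Check: the diatonic triads of B major are B (I), C#m (ii), D#m (iii), E (IV), F# (V), G#m (vi), A#dim (vii°) — E is indeed IV.

B major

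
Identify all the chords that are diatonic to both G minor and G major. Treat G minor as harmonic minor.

D, F#dim

Triads in G minor (harmonic minor): G minor (i), A diminished (ii°), Bb augmented (III+), C minor (iv), D major (V), Eb major (VI), F# diminished (vii°).
Triads in G major: G major (I), A minor (ii), B minor (iii), C major (IV), D major (V), E minor (vi), F# diminished (vii°).
Shared triads with their functions: D major (V in G minor, V in G major); F# diminished (vii° in G minor, vii° in G major).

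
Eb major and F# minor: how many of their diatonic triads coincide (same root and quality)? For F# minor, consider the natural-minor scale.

Diatonic triads of Eb major: Eb (I), Fm (ii), Gm (iii), Ab (IV), Bb (V), Cm (vi), Ddim (vii°).
Diatonic triads of F# minor (natural minor): F#m (i), G#dim (ii°), A (III), Bm (iv), C#m (v), D (VI), E (VII).
No triad has the same root and quality in both keys.

0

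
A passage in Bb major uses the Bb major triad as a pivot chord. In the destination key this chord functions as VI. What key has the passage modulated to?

The numeral VI denotes a major triad on scale degree 6. With Bb on degree 6, the tonic of the new key is D.
Degree 6 carries a major triad in minor keys, so the destination is D minor.
Check: the diatonic triads of D minor (natural minor) are Dm (i), Edim (ii°), F (III), Gm (iv), Am (v), Bb (VI), C (VII) — Bb major is indeed VI.

D minor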